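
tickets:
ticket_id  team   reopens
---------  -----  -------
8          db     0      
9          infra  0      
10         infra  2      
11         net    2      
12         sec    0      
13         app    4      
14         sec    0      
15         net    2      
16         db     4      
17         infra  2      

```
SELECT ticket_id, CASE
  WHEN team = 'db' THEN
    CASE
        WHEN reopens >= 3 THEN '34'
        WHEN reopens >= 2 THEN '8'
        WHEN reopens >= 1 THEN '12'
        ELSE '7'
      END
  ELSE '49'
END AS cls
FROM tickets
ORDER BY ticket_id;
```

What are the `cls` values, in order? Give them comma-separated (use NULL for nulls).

ticket_id=8: team='db' → inner[ELSE] → 7
ticket_id=9: team='infra' → outer ELSE → 49
ticket_id=10: team='infra' → outer ELSE → 49
ticket_id=11: team='net' → outer ELSE → 49
ticket_id=12: team='sec' → outer ELSE → 49
ticket_id=13: team='app' → outer ELSE → 49
ticket_id=14: team='sec' → outer ELSE → 49
ticket_id=15: team='net' → outer ELSE → 49
ticket_id=16: team='db' → inner[reopens >= 3] → 34
ticket_id=17: team='infra' → outer ELSE → 49

7, 49, 49, 49, 49, 49, 49, 49, 34, 49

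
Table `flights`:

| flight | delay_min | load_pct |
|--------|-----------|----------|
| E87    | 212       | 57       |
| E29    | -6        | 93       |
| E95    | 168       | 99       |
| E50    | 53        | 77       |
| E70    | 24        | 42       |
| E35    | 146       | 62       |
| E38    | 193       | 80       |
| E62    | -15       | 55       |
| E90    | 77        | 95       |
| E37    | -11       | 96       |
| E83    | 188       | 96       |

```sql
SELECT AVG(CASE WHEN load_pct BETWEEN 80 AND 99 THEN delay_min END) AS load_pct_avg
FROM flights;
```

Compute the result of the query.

flight=E87: ✗
flight=E29: ✓ → -6
flight=E95: ✓ → 168
flight=E50: ✗
flight=E70: ✗
flight=E35: ✗
flight=E38: ✓ → 193
flight=E62: ✗
flight=E90: ✓ → 77
flight=E37: ✓ → -11
flight=E83: ✓ → 188
load_pct_avg = (-6 + 168 + 193 + 77 + -11 + 188) / 6 = 101.5

101.5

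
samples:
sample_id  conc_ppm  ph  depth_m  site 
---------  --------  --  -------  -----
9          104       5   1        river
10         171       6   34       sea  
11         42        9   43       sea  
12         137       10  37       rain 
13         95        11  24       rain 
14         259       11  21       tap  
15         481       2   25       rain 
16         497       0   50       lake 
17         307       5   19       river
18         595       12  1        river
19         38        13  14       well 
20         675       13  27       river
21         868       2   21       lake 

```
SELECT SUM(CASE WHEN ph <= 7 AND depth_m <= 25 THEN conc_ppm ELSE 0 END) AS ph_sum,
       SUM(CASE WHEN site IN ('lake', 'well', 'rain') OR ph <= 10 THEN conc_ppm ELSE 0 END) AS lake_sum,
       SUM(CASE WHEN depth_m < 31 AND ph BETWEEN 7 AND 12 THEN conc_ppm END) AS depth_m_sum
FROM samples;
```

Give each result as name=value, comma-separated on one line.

[ph_sum: ph <= 7 AND depth_m <= 25]
sample_id=9: ✓ → 104
sample_id=10: ✗
sample_id=11: ✗
sample_id=12: ✗
sample_id=13: ✗
sample_id=14: ✗
sample_id=15: ✓ → 481
sample_id=16: ✗
sample_id=17: ✓ → 307
sample_id=18: ✗
sample_id=19: ✗
sample_id=20: ✗
sample_id=21: ✓ → 868
ph_sum = 104 + 481 + 307 + 868 = 1760
—
[lake_sum: site IN ('lake', 'well', 'rain') OR ph <= 10]
sample_id=9: ✓ → 104
sample_id=10: ✓ → 171
sample_id=11: ✓ → 42
sample_id=12: ✓ → 137
sample_id=13: ✓ → 95
sample_id=14: ✗
sample_id=15: ✓ → 481
sample_id=16: ✓ → 497
sample_id=17: ✓ → 307
sample_id=18: ✗
sample_id=19: ✓ → 38
sample_id=20: ✗
sample_id=21: ✓ → 868
lake_sum = 104 + 171 + 42 + 137 + 95 + 481 + 497 + 307 + 38 + 868 = 2740
—
[depth_m_sum: depth_m < 31 AND ph BETWEEN 7 AND 12]
sample_id=9: ✗
sample_id=10: ✗
sample_id=11: ✗
sample_id=12: ✗
sample_id=13: ✓ → 95
sample_id=14: ✓ → 259
sample_id=15: ✗
sample_id=16: ✗
sample_id=17: ✗
sample_id=18: ✓ → 595
sample_id=19: ✗
sample_id=20: ✗
sample_id=21: ✗
depth_m_sum = 95 + 259 + 595 = 949

ph_sum=1760, lake_sum=2740, depth_m_sum=949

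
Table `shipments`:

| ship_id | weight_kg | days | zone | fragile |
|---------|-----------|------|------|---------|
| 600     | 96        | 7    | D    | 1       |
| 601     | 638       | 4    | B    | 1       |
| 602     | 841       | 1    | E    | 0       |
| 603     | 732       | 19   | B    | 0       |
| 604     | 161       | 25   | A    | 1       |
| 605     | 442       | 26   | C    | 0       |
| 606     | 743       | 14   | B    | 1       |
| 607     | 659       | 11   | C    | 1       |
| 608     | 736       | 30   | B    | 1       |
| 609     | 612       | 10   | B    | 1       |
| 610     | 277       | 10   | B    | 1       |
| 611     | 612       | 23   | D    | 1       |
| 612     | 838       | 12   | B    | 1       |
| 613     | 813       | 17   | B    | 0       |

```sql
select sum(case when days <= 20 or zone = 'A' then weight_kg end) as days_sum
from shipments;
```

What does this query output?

ship_id=600: ✓ → 96
ship_id=601: ✓ → 638
ship_id=602: ✓ → 841
ship_id=603: ✓ → 732
ship_id=604: ✓ → 161
ship_id=605: ✗
ship_id=606: ✓ → 743
ship_id=607: ✓ → 659
ship_id=608: ✗
ship_id=609: ✓ → 612
ship_id=610: ✓ → 277
ship_id=611: ✗
ship_id=612: ✓ → 838
ship_id=613: ✓ → 813
days_sum = 96 + 638 + 841 + 732 + 161 + 743 + 659 + 612 + 277 + 838 + 813 = 6410

6410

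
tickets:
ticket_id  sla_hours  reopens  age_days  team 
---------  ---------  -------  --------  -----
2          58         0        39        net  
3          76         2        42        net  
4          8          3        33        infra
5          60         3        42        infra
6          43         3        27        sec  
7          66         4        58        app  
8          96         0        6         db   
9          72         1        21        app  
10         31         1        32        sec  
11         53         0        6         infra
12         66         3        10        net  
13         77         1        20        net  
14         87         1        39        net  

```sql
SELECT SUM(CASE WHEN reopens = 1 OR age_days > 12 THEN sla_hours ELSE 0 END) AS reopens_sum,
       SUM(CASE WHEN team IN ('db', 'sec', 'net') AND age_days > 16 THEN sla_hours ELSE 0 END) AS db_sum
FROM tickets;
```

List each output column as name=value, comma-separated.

reopens_sum=578, db_sum=372

[reopens_sum: reopens = 1 OR age_days > 12]
ticket_id=2: ✓ → 58
ticket_id=3: ✓ → 76
ticket_id=4: ✓ → 8
ticket_id=5: ✓ → 60
ticket_id=6: ✓ → 43
ticket_id=7: ✓ → 66
ticket_id=8: ✗
ticket_id=9: ✓ → 72
ticket_id=10: ✓ → 31
ticket_id=11: ✗
ticket_id=12: ✗
ticket_id=13: ✓ → 77
ticket_id=14: ✓ → 87
reopens_sum = 58 + 76 + 8 + 60 + 43 + 66 + 72 + 31 + 77 + 87 = 578
—
[db_sum: team IN ('db', 'sec', 'net') AND age_days > 16]
ticket_id=2: ✓ → 58
ticket_id=3: ✓ → 76
ticket_id=4: ✗
ticket_id=5: ✗
ticket_id=6: ✓ → 43
ticket_id=7: ✗
ticket_id=8: ✗
ticket_id=9: ✗
ticket_id=10: ✓ → 31
ticket_id=11: ✗
ticket_id=12: ✗
ticket_id=13: ✓ → 77
ticket_id=14: ✓ → 87
db_sum = 58 + 76 + 43 + 31 + 77 + 87 = 372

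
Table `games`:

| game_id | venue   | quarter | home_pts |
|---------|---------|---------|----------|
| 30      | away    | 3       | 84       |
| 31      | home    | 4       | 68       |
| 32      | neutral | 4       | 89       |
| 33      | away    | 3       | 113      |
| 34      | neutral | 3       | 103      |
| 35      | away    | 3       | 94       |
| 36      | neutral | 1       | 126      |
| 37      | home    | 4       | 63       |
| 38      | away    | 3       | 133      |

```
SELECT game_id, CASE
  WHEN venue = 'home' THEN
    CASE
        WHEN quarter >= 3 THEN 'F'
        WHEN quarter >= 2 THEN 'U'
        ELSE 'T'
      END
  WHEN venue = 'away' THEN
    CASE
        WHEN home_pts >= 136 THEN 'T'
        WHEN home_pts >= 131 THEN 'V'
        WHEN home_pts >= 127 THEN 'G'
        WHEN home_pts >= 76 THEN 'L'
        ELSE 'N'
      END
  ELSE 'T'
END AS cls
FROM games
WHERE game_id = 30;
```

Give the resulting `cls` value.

L

game_id = 30: venue=away, quarter=3, home_pts=84.
venue='away' → inner[home_pts >= 76] → L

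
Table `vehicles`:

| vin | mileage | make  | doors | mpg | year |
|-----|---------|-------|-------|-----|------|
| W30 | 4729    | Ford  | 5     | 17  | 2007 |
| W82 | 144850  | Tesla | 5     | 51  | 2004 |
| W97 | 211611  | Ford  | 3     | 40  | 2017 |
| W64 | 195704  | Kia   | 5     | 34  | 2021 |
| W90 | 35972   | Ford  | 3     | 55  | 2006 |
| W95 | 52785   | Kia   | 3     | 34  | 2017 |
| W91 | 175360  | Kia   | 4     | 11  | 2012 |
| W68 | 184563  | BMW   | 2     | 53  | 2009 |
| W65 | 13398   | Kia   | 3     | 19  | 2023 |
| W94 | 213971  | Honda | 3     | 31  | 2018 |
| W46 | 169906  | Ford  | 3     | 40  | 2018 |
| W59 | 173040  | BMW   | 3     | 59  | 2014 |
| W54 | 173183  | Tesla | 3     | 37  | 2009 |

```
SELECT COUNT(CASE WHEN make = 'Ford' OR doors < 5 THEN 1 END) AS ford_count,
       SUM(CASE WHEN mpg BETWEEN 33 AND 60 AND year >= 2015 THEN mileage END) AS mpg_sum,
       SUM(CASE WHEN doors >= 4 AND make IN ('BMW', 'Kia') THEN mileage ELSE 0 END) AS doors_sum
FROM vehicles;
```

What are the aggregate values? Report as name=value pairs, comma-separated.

ford_count=11, mpg_sum=630006, doors_sum=371064

[ford_count: make = 'Ford' OR doors < 5]
vin=W30: ✓ → 1
vin=W82: ✗
vin=W97: ✓ → 1
vin=W64: ✗
vin=W90: ✓ → 1
vin=W95: ✓ → 1
vin=W91: ✓ → 1
vin=W68: ✓ → 1
vin=W65: ✓ → 1
vin=W94: ✓ → 1
vin=W46: ✓ → 1
vin=W59: ✓ → 1
vin=W54: ✓ → 1
ford_count = COUNT(1, 1, 1, 1, 1, 1, 1, 1, 1, 1, 1) = 11
—
[mpg_sum: mpg BETWEEN 33 AND 60 AND year >= 2015]
vin=W30: ✗
vin=W82: ✗
vin=W97: ✓ → 211611
vin=W64: ✓ → 195704
vin=W90: ✗
vin=W95: ✓ → 52785
vin=W91: ✗
vin=W68: ✗
vin=W65: ✗
vin=W94: ✗
vin=W46: ✓ → 169906
vin=W59: ✗
vin=W54: ✗
mpg_sum = 211611 + 195704 + 52785 + 169906 = 630006
—
[doors_sum: doors >= 4 AND make IN ('BMW', 'Kia')]
vin=W30: ✗
vin=W82: ✗
vin=W97: ✗
vin=W64: ✓ → 195704
vin=W90: ✗
vin=W95: ✗
vin=W91: ✓ → 175360
vin=W68: ✗
vin=W65: ✗
vin=W94: ✗
vin=W46: ✗
vin=W59: ✗
vin=W54: ✗
doors_sum = 195704 + 175360 = 371064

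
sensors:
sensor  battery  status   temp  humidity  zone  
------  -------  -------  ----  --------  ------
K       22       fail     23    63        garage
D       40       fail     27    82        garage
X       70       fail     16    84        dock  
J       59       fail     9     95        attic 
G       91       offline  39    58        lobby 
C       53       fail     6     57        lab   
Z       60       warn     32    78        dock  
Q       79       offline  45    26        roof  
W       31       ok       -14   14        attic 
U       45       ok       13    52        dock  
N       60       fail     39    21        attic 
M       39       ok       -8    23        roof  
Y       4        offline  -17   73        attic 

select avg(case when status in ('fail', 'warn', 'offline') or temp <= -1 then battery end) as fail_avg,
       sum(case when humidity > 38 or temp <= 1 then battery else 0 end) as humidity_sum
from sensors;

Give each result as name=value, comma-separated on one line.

fail_avg=50.6666666667, humidity_sum=514

[fail_avg: status in ('fail', 'warn', 'offline') or temp <= -1]
sensor=K: ✓ → 22
sensor=D: ✓ → 40
sensor=X: ✓ → 70
sensor=J: ✓ → 59
sensor=G: ✓ → 91
sensor=C: ✓ → 53
sensor=Z: ✓ → 60
sensor=Q: ✓ → 79
sensor=W: ✓ → 31
sensor=U: ✗
sensor=N: ✓ → 60
sensor=M: ✓ → 39
sensor=Y: ✓ → 4
fail_avg = (22 + 40 + 70 + 59 + 91 + 53 + 60 + 79 + 31 + 60 + 39 + 4) / 12 = 50.6666666667
—
[humidity_sum: humidity > 38 or temp <= 1]
sensor=K: ✓ → 22
sensor=D: ✓ → 40
sensor=X: ✓ → 70
sensor=J: ✓ → 59
sensor=G: ✓ → 91
sensor=C: ✓ → 53
sensor=Z: ✓ → 60
sensor=Q: ✗
sensor=W: ✓ → 31
sensor=U: ✓ → 45
sensor=N: ✗
sensor=M: ✓ → 39
sensor=Y: ✓ → 4
humidity_sum = 22 + 40 + 70 + 59 + 91 + 53 + 60 + 31 + 45 + 39 + 4 = 514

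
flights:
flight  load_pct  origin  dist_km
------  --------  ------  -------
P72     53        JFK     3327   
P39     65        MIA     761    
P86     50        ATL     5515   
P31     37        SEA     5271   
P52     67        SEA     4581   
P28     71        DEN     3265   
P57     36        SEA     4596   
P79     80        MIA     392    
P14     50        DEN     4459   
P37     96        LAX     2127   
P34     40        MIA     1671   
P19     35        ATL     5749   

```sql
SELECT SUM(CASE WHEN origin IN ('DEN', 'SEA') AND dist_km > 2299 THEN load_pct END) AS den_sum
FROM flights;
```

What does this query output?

flight=P72: ✗
flight=P39: ✗
flight=P86: ✗
flight=P31: ✓ → 37
flight=P52: ✓ → 67
flight=P28: ✓ → 71
flight=P57: ✓ → 36
flight=P79: ✗
flight=P14: ✓ → 50
flight=P37: ✗
flight=P34: ✗
flight=P19: ✗
den_sum = 37 + 67 + 71 + 36 + 50 = 261

261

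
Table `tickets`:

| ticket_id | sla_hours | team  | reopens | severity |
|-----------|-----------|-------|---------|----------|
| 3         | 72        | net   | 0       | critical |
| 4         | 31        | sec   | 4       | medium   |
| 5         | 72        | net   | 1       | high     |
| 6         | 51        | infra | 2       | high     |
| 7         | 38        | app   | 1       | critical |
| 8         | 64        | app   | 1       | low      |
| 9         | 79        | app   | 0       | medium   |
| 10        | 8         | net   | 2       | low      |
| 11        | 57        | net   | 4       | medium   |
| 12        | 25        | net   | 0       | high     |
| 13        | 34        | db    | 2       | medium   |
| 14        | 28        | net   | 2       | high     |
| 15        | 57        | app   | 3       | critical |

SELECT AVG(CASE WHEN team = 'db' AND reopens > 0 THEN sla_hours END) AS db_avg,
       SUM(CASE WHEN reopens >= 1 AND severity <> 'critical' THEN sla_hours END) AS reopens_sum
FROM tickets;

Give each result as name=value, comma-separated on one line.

[db_avg: team = 'db' AND reopens > 0]
ticket_id=3: ✗
ticket_id=4: ✗
ticket_id=5: ✗
ticket_id=6: ✗
ticket_id=7: ✗
ticket_id=8: ✗
ticket_id=9: ✗
ticket_id=10: ✗
ticket_id=11: ✗
ticket_id=12: ✗
ticket_id=13: ✓ → 34
ticket_id=14: ✗
ticket_id=15: ✗
db_avg = 34
—
[reopens_sum: reopens >= 1 AND severity <> 'critical']
ticket_id=3: ✗
ticket_id=4: ✓ → 31
ticket_id=5: ✓ → 72
ticket_id=6: ✓ → 51
ticket_id=7: ✗
ticket_id=8: ✓ → 64
ticket_id=9: ✗
ticket_id=10: ✓ → 8
ticket_id=11: ✓ → 57
ticket_id=12: ✗
ticket_id=13: ✓ → 34
ticket_id=14: ✓ → 28
ticket_id=15: ✗
reopens_sum = 31 + 72 + 51 + 64 + 8 + 57 + 34 + 28 = 345

db_avg=34, reopens_sum=345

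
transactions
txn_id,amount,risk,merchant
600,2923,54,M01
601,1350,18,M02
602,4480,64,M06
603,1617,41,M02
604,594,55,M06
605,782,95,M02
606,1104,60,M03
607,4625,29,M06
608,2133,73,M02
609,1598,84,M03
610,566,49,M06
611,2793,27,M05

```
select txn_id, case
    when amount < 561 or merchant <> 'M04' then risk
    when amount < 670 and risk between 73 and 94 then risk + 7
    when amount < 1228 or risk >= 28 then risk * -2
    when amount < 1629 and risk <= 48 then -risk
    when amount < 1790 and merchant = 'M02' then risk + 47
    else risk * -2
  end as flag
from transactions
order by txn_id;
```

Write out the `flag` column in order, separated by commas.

54, 18, 64, 41, 55, 95, 60, 29, 73, 84, 49, 27

txn_id=600: amount < 561 or merchant <> 'M04' → 54
txn_id=601: amount < 561 or merchant <> 'M04' → 18
txn_id=602: amount < 561 or merchant <> 'M04' → 64
txn_id=603: amount < 561 or merchant <> 'M04' → 41
txn_id=604: amount < 561 or merchant <> 'M04' → 55
txn_id=605: amount < 561 or merchant <> 'M04' → 95
txn_id=606: amount < 561 or merchant <> 'M04' → 60
txn_id=607: amount < 561 or merchant <> 'M04' → 29
txn_id=608: amount < 561 or merchant <> 'M04' → 73
txn_id=609: amount < 561 or merchant <> 'M04' → 84
txn_id=610: amount < 561 or merchant <> 'M04' → 49
txn_id=611: amount < 561 or merchant <> 'M04' → 27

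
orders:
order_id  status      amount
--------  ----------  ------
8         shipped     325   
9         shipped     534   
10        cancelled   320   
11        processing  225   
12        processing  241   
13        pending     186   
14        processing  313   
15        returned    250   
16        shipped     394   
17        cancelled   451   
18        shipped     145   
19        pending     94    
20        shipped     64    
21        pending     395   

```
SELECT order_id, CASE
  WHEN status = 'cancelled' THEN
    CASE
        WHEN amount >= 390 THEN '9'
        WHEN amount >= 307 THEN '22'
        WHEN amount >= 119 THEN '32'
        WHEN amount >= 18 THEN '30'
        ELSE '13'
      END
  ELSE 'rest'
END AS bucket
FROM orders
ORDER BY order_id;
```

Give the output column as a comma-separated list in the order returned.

rest, rest, 22, rest, rest, rest, rest, rest, rest, 9, rest, rest, rest, rest

order_id=8: status='shipped' → outer ELSE → rest
order_id=9: status='shipped' → outer ELSE → rest
order_id=10: status='cancelled' → inner[amount >= 307] → 22
order_id=11: status='processing' → outer ELSE → rest
order_id=12: status='processing' → outer ELSE → rest
order_id=13: status='pending' → outer ELSE → rest
order_id=14: status='processing' → outer ELSE → rest
order_id=15: status='returned' → outer ELSE → rest
order_id=16: status='shipped' → outer ELSE → rest
order_id=17: status='cancelled' → inner[amount >= 390] → 9
order_id=18: status='shipped' → outer ELSE → rest
order_id=19: status='pending' → outer ELSE → rest
order_id=20: status='shipped' → outer ELSE → rest
order_id=21: status='pending' → outer ELSE → rest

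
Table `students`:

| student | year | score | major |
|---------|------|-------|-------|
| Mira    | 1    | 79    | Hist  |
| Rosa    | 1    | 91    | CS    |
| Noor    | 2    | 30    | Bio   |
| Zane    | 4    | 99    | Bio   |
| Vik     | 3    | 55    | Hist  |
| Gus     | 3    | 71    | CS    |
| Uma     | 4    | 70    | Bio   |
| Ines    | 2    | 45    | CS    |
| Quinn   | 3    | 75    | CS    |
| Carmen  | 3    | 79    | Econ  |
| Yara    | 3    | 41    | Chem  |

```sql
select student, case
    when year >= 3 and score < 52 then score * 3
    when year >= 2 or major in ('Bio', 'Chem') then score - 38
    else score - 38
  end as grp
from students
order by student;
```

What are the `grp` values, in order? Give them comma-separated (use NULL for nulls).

41, 33, 7, 41, -8, 37, 53, 32, 17, 123, 61

student=Carmen: year >= 2 or major in ('Bio', 'Chem') → 41
student=Gus: year >= 2 or major in ('Bio', 'Chem') → 33
student=Ines: year >= 2 or major in ('Bio', 'Chem') → 7
student=Mira: ELSE → 41
student=Noor: year >= 2 or major in ('Bio', 'Chem') → -8
student=Quinn: year >= 2 or major in ('Bio', 'Chem') → 37
student=Rosa: ELSE → 53
student=Uma: year >= 2 or major in ('Bio', 'Chem') → 32
student=Vik: year >= 2 or major in ('Bio', 'Chem') → 17
student=Yara: year >= 3 and score < 52 → 123
student=Zane: year >= 2 or major in ('Bio', 'Chem') → 61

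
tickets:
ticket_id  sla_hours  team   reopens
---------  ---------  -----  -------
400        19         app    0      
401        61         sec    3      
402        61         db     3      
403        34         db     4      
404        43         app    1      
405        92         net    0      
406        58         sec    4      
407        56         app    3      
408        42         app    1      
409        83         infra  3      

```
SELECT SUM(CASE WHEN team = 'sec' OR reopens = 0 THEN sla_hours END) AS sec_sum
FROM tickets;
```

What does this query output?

ticket_id=400: ✓ → 19
ticket_id=401: ✓ → 61
ticket_id=402: ✗
ticket_id=403: ✗
ticket_id=404: ✗
ticket_id=405: ✓ → 92
ticket_id=406: ✓ → 58
ticket_id=407: ✗
ticket_id=408: ✗
ticket_id=409: ✗
sec_sum = 19 + 61 + 92 + 58 = 230

230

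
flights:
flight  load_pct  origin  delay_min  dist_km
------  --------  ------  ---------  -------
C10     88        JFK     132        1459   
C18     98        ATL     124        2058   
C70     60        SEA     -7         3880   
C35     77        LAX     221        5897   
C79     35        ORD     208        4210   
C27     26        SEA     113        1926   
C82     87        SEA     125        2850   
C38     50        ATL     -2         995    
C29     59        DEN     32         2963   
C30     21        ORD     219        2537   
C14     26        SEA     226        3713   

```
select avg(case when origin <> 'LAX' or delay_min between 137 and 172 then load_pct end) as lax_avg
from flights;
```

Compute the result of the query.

flight=C10: ✓ → 88
flight=C18: ✓ → 98
flight=C70: ✓ → 60
flight=C35: ✗
flight=C79: ✓ → 35
flight=C27: ✓ → 26
flight=C82: ✓ → 87
flight=C38: ✓ → 50
flight=C29: ✓ → 59
flight=C30: ✓ → 21
flight=C14: ✓ → 26
lax_avg = (88 + 98 + 60 + 35 + 26 + 87 + 50 + 59 + 21 + 26) / 10 = 55

55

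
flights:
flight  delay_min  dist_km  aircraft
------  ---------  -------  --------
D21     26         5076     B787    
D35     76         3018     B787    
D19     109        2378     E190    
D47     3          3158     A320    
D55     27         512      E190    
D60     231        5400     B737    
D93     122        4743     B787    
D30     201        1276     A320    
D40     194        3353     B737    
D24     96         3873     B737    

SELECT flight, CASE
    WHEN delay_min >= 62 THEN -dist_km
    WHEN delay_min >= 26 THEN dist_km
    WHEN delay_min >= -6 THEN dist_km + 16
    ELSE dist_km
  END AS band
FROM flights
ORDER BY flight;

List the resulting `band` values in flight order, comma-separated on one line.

flight=D19: delay_min >= 62 → -2378
flight=D21: delay_min >= 26 → 5076
flight=D24: delay_min >= 62 → -3873
flight=D30: delay_min >= 62 → -1276
flight=D35: delay_min >= 62 → -3018
flight=D40: delay_min >= 62 → -3353
flight=D47: delay_min >= -6 → 3174
flight=D55: delay_min >= 26 → 512
flight=D60: delay_min >= 62 → -5400
flight=D93: delay_min >= 62 → -4743

-2378, 5076, -3873, -1276, -3018, -3353, 3174, 512, -5400, -4743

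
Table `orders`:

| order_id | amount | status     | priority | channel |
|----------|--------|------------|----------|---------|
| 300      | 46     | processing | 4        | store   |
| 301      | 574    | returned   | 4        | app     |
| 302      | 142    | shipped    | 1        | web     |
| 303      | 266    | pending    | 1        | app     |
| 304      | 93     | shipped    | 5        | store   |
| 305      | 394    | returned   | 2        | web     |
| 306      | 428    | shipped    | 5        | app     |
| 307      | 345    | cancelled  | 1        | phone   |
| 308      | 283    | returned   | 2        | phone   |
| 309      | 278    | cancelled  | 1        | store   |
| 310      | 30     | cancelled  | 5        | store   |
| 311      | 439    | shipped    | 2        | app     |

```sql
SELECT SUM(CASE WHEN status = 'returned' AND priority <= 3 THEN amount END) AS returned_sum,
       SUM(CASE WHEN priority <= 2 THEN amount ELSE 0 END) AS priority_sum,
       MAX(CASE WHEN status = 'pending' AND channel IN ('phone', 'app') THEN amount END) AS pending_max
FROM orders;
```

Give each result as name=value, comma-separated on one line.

[returned_sum: status = 'returned' AND priority <= 3]
order_id=300: ✗
order_id=301: ✗
order_id=302: ✗
order_id=303: ✗
order_id=304: ✗
order_id=305: ✓ → 394
order_id=306: ✗
order_id=307: ✗
order_id=308: ✓ → 283
order_id=309: ✗
order_id=310: ✗
order_id=311: ✗
returned_sum = 394 + 283 = 677
—
[priority_sum: priority <= 2]
order_id=300: ✗
order_id=301: ✗
order_id=302: ✓ → 142
order_id=303: ✓ → 266
order_id=304: ✗
order_id=305: ✓ → 394
order_id=306: ✗
order_id=307: ✓ → 345
order_id=308: ✓ → 283
order_id=309: ✓ → 278
order_id=310: ✗
order_id=311: ✓ → 439
priority_sum = 142 + 266 + 394 + 345 + 283 + 278 + 439 = 2147
—
[pending_max: status = 'pending' AND channel IN ('phone', 'app')]
order_id=300: ✗
order_id=301: ✗
order_id=302: ✗
order_id=303: ✓ → 266
order_id=304: ✗
order_id=305: ✗
order_id=306: ✗
order_id=307: ✗
order_id=308: ✗
order_id=309: ✗
order_id=310: ✗
order_id=311: ✗
pending_max = MAX(266) = 266

returned_sum=677, priority_sum=2147, pending_max=266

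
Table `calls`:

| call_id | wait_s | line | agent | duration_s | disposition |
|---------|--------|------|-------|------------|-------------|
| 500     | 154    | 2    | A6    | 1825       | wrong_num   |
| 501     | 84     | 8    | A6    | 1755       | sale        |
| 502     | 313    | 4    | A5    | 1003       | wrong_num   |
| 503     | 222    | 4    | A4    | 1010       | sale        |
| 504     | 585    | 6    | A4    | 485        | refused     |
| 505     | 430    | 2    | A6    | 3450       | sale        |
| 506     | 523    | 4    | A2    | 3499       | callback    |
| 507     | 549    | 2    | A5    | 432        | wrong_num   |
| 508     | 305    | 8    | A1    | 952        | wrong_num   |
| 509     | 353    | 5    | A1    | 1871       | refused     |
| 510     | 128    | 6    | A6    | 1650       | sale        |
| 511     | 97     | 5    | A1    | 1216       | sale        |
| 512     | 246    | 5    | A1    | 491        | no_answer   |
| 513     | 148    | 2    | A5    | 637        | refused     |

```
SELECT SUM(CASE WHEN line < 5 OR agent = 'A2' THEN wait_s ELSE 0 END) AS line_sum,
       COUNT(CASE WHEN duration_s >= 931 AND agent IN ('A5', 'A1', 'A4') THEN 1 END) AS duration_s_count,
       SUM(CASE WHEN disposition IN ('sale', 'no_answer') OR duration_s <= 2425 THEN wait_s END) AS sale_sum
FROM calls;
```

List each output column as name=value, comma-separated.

[line_sum: line < 5 OR agent = 'A2']
call_id=500: ✓ → 154
call_id=501: ✗
call_id=502: ✓ → 313
call_id=503: ✓ → 222
call_id=504: ✗
call_id=505: ✓ → 430
call_id=506: ✓ → 523
call_id=507: ✓ → 549
call_id=508: ✗
call_id=509: ✗
call_id=510: ✗
call_id=511: ✗
call_id=512: ✗
call_id=513: ✓ → 148
line_sum = 154 + 313 + 222 + 430 + 523 + 549 + 148 = 2339
—
[duration_s_count: duration_s >= 931 AND agent IN ('A5', 'A1', 'A4')]
call_id=500: ✗
call_id=501: ✗
call_id=502: ✓ → 1
call_id=503: ✓ → 1
call_id=504: ✗
call_id=505: ✗
call_id=506: ✗
call_id=507: ✗
call_id=508: ✓ → 1
call_id=509: ✓ → 1
call_id=510: ✗
call_id=511: ✓ → 1
call_id=512: ✗
call_id=513: ✗
duration_s_count = COUNT(1, 1, 1, 1, 1) = 5
—
[sale_sum: disposition IN ('sale', 'no_answer') OR duration_s <= 2425]
call_id=500: ✓ → 154
call_id=501: ✓ → 84
call_id=502: ✓ → 313
call_id=503: ✓ → 222
call_id=504: ✓ → 585
call_id=505: ✓ → 430
call_id=506: ✗
call_id=507: ✓ → 549
call_id=508: ✓ → 305
call_id=509: ✓ → 353
call_id=510: ✓ → 128
call_id=511: ✓ → 97
call_id=512: ✓ → 246
call_id=513: ✓ → 148
sale_sum = 154 + 84 + 313 + 222 + 585 + 430 + 549 + 305 + 353 + 128 + 97 + 246 + 148 = 3614

line_sum=2339, duration_s_count=5, sale_sum=3614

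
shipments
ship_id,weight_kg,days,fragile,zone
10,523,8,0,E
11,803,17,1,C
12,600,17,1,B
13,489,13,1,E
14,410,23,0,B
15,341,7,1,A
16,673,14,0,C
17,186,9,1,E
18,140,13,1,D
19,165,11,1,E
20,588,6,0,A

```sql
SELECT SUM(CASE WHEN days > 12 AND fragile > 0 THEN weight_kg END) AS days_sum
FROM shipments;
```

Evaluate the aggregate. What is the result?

2032

ship_id=10: ✗
ship_id=11: ✓ → 803
ship_id=12: ✓ → 600
ship_id=13: ✓ → 489
ship_id=14: ✗
ship_id=15: ✗
ship_id=16: ✗
ship_id=17: ✗
ship_id=18: ✓ → 140
ship_id=19: ✗
ship_id=20: ✗
days_sum = 803 + 600 + 489 + 140 = 2032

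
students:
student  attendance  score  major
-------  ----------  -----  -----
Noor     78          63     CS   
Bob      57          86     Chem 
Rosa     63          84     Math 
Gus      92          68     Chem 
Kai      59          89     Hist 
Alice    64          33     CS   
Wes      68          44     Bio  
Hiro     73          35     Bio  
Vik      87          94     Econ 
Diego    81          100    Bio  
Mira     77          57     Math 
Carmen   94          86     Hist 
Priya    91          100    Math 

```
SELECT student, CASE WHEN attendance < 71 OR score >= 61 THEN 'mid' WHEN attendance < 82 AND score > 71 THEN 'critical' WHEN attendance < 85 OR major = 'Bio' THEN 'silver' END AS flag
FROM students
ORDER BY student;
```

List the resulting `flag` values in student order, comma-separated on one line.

mid, mid, mid, mid, mid, silver, mid, silver, mid, mid, mid, mid, mid

student=Alice: attendance < 71 OR score >= 61 → mid
student=Bob: attendance < 71 OR score >= 61 → mid
student=Carmen: attendance < 71 OR score >= 61 → mid
student=Diego: attendance < 71 OR score >= 61 → mid
student=Gus: attendance < 71 OR score >= 61 → mid
student=Hiro: attendance < 85 OR major = 'Bio' → silver
student=Kai: attendance < 71 OR score >= 61 → mid
student=Mira: attendance < 85 OR major = 'Bio' → silver
student=Noor: attendance < 71 OR score >= 61 → mid
student=Priya: attendance < 71 OR score >= 61 → mid
student=Rosa: attendance < 71 OR score >= 61 → mid
student=Vik: attendance < 71 OR score >= 61 → mid
student=Wes: attendance < 71 OR score >= 61 → mid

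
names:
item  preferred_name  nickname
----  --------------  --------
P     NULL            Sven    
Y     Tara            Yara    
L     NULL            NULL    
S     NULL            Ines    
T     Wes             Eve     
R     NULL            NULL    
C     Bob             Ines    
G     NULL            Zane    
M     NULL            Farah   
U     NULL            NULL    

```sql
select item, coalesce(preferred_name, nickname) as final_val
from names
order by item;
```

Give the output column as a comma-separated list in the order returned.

item=C: preferred_name=Bob → Bob
item=G: preferred_name=NULL, nickname=Zane → Zane
item=L: preferred_name=NULL, nickname=NULL (all NULL) → NULL
item=M: preferred_name=NULL, nickname=Farah → Farah
item=P: preferred_name=NULL, nickname=Sven → Sven
item=R: preferred_name=NULL, nickname=NULL (all NULL) → NULL
item=S: preferred_name=NULL, nickname=Ines → Ines
item=T: preferred_name=Wes → Wes
item=U: preferred_name=NULL, nickname=NULL (all NULL) → NULL
item=Y: preferred_name=Tara → Tara

Bob, Zane, NULL, Farah, Sven, NULL, Ines, Wes, NULL, Tara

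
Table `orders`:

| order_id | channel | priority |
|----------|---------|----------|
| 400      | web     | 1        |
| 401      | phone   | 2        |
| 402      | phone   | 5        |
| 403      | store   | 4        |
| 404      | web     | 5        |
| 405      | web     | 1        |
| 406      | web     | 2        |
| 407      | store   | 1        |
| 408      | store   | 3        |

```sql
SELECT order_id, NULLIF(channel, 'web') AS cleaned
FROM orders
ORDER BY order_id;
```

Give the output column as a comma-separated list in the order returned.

order_id=400: channel=web vs web: equal → NULL
order_id=401: channel=phone vs web: differ → phone
order_id=402: channel=phone vs web: differ → phone
order_id=403: channel=store vs web: differ → store
order_id=404: channel=web vs web: equal → NULL
order_id=405: channel=web vs web: equal → NULL
order_id=406: channel=web vs web: equal → NULL
order_id=407: channel=store vs web: differ → store
order_id=408: channel=store vs web: differ → store

NULL, phone, phone, store, NULL, NULL, NULL, store, store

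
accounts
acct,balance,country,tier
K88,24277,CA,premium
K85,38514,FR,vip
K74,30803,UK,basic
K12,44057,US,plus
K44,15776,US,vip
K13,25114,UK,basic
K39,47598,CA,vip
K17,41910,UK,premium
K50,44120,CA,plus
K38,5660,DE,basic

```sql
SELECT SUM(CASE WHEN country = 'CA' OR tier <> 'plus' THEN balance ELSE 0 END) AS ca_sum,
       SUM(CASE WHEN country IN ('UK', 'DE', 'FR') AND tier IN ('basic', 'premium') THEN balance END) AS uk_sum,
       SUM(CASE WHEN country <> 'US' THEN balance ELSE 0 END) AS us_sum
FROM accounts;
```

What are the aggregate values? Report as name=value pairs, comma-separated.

ca_sum=273772, uk_sum=103487, us_sum=257996

[ca_sum: country = 'CA' OR tier <> 'plus']
acct=K88: ✓ → 24277
acct=K85: ✓ → 38514
acct=K74: ✓ → 30803
acct=K12: ✗
acct=K44: ✓ → 15776
acct=K13: ✓ → 25114
acct=K39: ✓ → 47598
acct=K17: ✓ → 41910
acct=K50: ✓ → 44120
acct=K38: ✓ → 5660
ca_sum = 24277 + 38514 + 30803 + 15776 + 25114 + 47598 + 41910 + 44120 + 5660 = 273772
—
[uk_sum: country IN ('UK', 'DE', 'FR') AND tier IN ('basic', 'premium')]
acct=K88: ✗
acct=K85: ✗
acct=K74: ✓ → 30803
acct=K12: ✗
acct=K44: ✗
acct=K13: ✓ → 25114
acct=K39: ✗
acct=K17: ✓ → 41910
acct=K50: ✗
acct=K38: ✓ → 5660
uk_sum = 30803 + 25114 + 41910 + 5660 = 103487
—
[us_sum: country <> 'US']
acct=K88: ✓ → 24277
acct=K85: ✓ → 38514
acct=K74: ✓ → 30803
acct=K12: ✗
acct=K44: ✗
acct=K13: ✓ → 25114
acct=K39: ✓ → 47598
acct=K17: ✓ → 41910
acct=K50: ✓ → 44120
acct=K38: ✓ → 5660
us_sum = 24277 + 38514 + 30803 + 25114 + 47598 + 41910 + 44120 + 5660 = 257996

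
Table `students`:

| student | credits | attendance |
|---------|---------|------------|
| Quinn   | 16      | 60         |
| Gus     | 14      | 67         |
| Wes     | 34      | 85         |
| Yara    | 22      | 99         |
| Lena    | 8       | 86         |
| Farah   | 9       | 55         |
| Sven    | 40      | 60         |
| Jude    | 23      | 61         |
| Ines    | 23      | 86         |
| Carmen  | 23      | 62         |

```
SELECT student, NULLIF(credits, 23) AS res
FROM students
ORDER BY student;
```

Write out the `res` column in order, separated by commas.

student=Carmen: credits=23 vs 23: equal → NULL
student=Farah: credits=9 vs 23: differ → 9
student=Gus: credits=14 vs 23: differ → 14
student=Ines: credits=23 vs 23: equal → NULL
student=Jude: credits=23 vs 23: equal → NULL
student=Lena: credits=8 vs 23: differ → 8
student=Quinn: credits=16 vs 23: differ → 16
student=Sven: credits=40 vs 23: differ → 40
student=Wes: credits=34 vs 23: differ → 34
student=Yara: credits=22 vs 23: differ → 22

NULL, 9, 14, NULL, NULL, 8, 16, 40, 34, 22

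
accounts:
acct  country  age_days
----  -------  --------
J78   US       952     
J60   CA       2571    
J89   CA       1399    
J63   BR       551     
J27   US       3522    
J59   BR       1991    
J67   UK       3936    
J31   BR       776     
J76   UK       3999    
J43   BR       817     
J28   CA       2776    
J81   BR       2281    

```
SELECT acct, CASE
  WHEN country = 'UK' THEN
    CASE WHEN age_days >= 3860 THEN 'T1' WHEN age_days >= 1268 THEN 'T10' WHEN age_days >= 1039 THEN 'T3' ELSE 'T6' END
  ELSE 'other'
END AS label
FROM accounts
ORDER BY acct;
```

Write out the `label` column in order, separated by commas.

acct=J27: country='US' → outer ELSE → other
acct=J28: country='CA' → outer ELSE → other
acct=J31: country='BR' → outer ELSE → other
acct=J43: country='BR' → outer ELSE → other
acct=J59: country='BR' → outer ELSE → other
acct=J60: country='CA' → outer ELSE → other
acct=J63: country='BR' → outer ELSE → other
acct=J67: country='UK' → inner[age_days >= 3860] → T1
acct=J76: country='UK' → inner[age_days >= 3860] → T1
acct=J78: country='US' → outer ELSE → other
acct=J81: country='BR' → outer ELSE → other
acct=J89: country='CA' → outer ELSE → other

other, other, other, other, other, other, other, T1, T1, other, other, other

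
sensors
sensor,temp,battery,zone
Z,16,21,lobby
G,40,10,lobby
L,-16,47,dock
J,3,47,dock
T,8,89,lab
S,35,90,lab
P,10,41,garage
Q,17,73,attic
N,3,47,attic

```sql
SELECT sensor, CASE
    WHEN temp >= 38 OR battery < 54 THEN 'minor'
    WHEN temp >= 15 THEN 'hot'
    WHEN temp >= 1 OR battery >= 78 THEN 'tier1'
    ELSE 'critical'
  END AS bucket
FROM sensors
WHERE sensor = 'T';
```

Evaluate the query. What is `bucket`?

tier1

sensor = T: temp=8, battery=89, zone=lab.
temp >= 38 OR battery < 54 → false
temp >= 15 → false
temp >= 1 OR battery >= 78 → true → tier1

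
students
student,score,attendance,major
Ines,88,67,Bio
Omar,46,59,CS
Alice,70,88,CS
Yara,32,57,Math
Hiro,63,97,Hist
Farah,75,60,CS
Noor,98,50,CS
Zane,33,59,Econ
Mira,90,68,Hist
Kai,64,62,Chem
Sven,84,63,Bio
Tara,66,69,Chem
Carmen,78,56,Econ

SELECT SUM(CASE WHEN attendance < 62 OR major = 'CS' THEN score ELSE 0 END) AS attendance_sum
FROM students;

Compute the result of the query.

432

student=Ines: ✗
student=Omar: ✓ → 46
student=Alice: ✓ → 70
student=Yara: ✓ → 32
student=Hiro: ✗
student=Farah: ✓ → 75
student=Noor: ✓ → 98
student=Zane: ✓ → 33
student=Mira: ✗
student=Kai: ✗
student=Sven: ✗
student=Tara: ✗
student=Carmen: ✓ → 78
attendance_sum = 46 + 70 + 32 + 75 + 98 + 33 + 78 = 432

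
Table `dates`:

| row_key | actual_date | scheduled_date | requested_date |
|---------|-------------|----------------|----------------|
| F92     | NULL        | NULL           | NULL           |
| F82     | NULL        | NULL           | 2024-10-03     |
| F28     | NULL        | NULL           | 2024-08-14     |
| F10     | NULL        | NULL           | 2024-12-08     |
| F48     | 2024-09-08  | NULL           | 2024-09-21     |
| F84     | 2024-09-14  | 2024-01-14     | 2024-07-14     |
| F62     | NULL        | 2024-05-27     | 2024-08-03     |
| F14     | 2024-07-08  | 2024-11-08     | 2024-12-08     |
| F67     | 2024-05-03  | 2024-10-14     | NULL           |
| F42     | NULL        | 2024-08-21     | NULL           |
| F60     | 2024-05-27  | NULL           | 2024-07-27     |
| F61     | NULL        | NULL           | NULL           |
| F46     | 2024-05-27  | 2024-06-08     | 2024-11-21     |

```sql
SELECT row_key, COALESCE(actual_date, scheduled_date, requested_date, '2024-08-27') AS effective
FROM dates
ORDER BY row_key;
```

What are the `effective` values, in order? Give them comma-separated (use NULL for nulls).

row_key=F10: actual_date=NULL, scheduled_date=NULL, requested_date=2024-12-08 → 2024-12-08
row_key=F14: actual_date=2024-07-08 → 2024-07-08
row_key=F28: actual_date=NULL, scheduled_date=NULL, requested_date=2024-08-14 → 2024-08-14
row_key=F42: actual_date=NULL, scheduled_date=2024-08-21 → 2024-08-21
row_key=F46: actual_date=2024-05-27 → 2024-05-27
row_key=F48: actual_date=2024-09-08 → 2024-09-08
row_key=F60: actual_date=2024-05-27 → 2024-05-27
row_key=F61: actual_date=NULL, scheduled_date=NULL, requested_date=NULL, → literal 2024-08-27 → 2024-08-27
row_key=F62: actual_date=NULL, scheduled_date=2024-05-27 → 2024-05-27
row_key=F67: actual_date=2024-05-03 → 2024-05-03
row_key=F82: actual_date=NULL, scheduled_date=NULL, requested_date=2024-10-03 → 2024-10-03
row_key=F84: actual_date=2024-09-14 → 2024-09-14
row_key=F92: actual_date=NULL, scheduled_date=NULL, requested_date=NULL, → literal 2024-08-27 → 2024-08-27

2024-12-08, 2024-07-08, 2024-08-14, 2024-08-21, 2024-05-27, 2024-09-08, 2024-05-27, 2024-08-27, 2024-05-27, 2024-05-03, 2024-10-03, 2024-09-14, 2024-08-27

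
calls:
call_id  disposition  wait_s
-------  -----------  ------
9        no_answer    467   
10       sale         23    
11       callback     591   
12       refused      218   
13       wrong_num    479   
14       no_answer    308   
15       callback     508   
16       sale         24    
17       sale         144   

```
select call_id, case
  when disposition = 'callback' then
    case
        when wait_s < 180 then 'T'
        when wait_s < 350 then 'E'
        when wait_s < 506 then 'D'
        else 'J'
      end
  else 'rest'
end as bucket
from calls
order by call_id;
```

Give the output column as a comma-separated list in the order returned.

rest, rest, J, rest, rest, rest, J, rest, rest

call_id=9: disposition='no_answer' → outer ELSE → rest
call_id=10: disposition='sale' → outer ELSE → rest
call_id=11: disposition='callback' → inner[ELSE] → J
call_id=12: disposition='refused' → outer ELSE → rest
call_id=13: disposition='wrong_num' → outer ELSE → rest
call_id=14: disposition='no_answer' → outer ELSE → rest
call_id=15: disposition='callback' → inner[ELSE] → J
call_id=16: disposition='sale' → outer ELSE → rest
call_id=17: disposition='sale' → outer ELSE → rest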